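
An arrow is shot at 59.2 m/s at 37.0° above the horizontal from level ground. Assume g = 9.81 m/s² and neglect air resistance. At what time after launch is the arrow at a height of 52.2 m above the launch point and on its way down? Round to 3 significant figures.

v_y0 = 59.2 sin 37.0° = 35.63 m/s.
Set y = v_y0 t − ½ g t² = 52.2: 4.905 t² − 35.63 t + 52.2 = 0.
t = [35.63 ± √(1269 − 1024)] / 9.81 = (35.63 ± 15.65) / 9.81, giving t = 2.04 s or t = 5.23 s.
On the way down corresponds to the larger root: t = 5.23 s.

5.23 s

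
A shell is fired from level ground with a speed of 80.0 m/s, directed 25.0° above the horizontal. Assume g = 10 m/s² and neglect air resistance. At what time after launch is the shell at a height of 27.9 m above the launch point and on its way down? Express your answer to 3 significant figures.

5.80 s

v_y0 = 80.0 sin 25.0° = 33.81 m/s.
Set y = v_y0 t − ½ g t² = 27.9: 5.000 t² − 33.81 t + 27.9 = 0.
t = [33.81 ± √(1143 − 558.0)] / 10 = (33.81 ± 24.19) / 10, giving t = 0.962 s or t = 5.80 s.
On the way down corresponds to the larger root: t = 5.80 s.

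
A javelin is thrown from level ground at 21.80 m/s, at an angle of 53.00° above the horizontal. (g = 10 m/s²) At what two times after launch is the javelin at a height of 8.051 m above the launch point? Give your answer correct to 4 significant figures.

0.5490 s and 2.933 s

v_y0 = 21.80 sin 53.00° = 17.410 m/s.
Set y = v_y0 t − ½ g t² = 8.051: 5.000 t² − 17.410 t + 8.051 = 0.
t = [17.410 ± √(303.11 − 161.02)] / 10 = (17.410 ± 11.920) / 10, giving t = 0.5490 s or t = 2.933 s.
So the javelin is at 8.051 m at t = 0.5490 s (rising) and t = 2.933 s (falling).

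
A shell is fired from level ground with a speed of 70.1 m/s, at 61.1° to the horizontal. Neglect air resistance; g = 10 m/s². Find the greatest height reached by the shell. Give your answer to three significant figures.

Vertical component of launch velocity: v_y = 70.1 sin 61.1° = 61.37 m/s.
At the highest point the vertical velocity is zero, so v_y² = 2 g h_max.
h_max = (61.37)² / (2 × 10) = 3766 / 20.00 = 188 m.

188 m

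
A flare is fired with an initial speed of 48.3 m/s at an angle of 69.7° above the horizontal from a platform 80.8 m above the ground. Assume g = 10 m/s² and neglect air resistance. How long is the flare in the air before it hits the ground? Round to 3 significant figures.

Vertical component: v_y = 48.3 sin 69.7° = 45.30 m/s.
Taking up as positive with launch at y = 80.8 m, landing at y = 0: 0 = 80.8 + 45.30 t − ½(10) t².
Solving 5.000 t² − 45.30 t − 80.8 = 0 gives t = [45.30 + √(45.30² + 4·5.000·80.8)] / 10.00 = 10.6 s.

10.6 s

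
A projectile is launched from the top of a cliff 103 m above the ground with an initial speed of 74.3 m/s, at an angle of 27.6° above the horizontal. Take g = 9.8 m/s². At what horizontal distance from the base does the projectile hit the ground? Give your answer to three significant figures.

612 m

Components: v_x = 74.3 cos 27.6° = 65.84 m/s, v_y = 74.3 sin 27.6° = 34.42 m/s.
Vertical: 0 = 103 + 34.42 t − ½(9.8) t² ⇒ 4.900 t² − 34.42 t − 103 = 0.
t = [34.42 + √(1185 + 2019)] / 9.800 = 9.288 s.
Horizontal: R = v_x · t = 65.84 × 9.288 = 612 m.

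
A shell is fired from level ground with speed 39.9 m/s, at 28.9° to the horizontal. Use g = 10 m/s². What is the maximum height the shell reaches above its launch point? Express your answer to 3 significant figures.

18.6 m

Vertical component of launch velocity: v_y = 39.9 sin 28.9° = 19.28 m/s.
At the highest point the vertical velocity is zero, so v_y² = 2 g h_max.
h_max = (19.28)² / (2 × 10) = 371.7 / 20.00 = 18.6 m.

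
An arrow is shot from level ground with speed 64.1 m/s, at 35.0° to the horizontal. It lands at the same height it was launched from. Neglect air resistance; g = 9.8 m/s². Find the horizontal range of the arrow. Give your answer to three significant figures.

394 m

Components: v_x = 64.1 cos 35.0° = 52.51 m/s, v_y = 64.1 sin 35.0° = 36.77 m/s.
Time of flight (same landing height): t = 2 v_y / g = 2 × 36.77 / 9.8 = 7.504 s.
Range: R = v_x · t = 52.51 × 7.504 = 394 m.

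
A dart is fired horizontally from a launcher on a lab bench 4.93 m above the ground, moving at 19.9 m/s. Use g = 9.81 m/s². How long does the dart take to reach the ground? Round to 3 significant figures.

1.00 s

The horizontal speed doesn't affect the fall. With v_y0 = 0, h = ½ g t².
t = √(2 × 4.93 / 9.81) = √1.005 = 1.00 s.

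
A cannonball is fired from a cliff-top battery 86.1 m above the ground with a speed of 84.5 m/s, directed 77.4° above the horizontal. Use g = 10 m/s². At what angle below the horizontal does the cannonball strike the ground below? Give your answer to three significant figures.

78.7°

v_x = 84.5 cos 77.4° = 18.43 m/s.
At impact |v_y| = √(v_y0² + 2 g h) = √(82.46² + 2×10×86.1) = 92.31 m/s.
Angle below horizontal = arctan(|v_y| / v_x) = arctan(92.31 / 18.43) = 78.7°.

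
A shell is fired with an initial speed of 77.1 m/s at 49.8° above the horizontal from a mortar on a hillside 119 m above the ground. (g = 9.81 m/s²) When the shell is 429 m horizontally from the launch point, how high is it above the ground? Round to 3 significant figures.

262 m

v_x = 77.1 cos 49.8° = 49.76 m/s, v_y0 = 77.1 sin 49.8° = 58.89 m/s.
Time to reach x = 429 m: t = x / v_x = 429 / 49.76 = 8.621 s.
y = 119 + v_y0 t − ½ g t² = 119 + 58.89×8.621 − 4.905×8.621² = 262 m.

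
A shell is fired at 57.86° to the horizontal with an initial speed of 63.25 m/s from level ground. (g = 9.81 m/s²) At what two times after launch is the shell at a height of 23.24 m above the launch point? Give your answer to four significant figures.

0.4527 s and 10.47 s

v_y0 = 63.25 sin 57.86° = 53.557 m/s.
Set y = v_y0 t − ½ g t² = 23.24: 4.905 t² − 53.557 t + 23.24 = 0.
t = [53.557 ± √(2868.4 − 455.97)] / 9.81 = (53.557 ± 49.116) / 9.81, giving t = 0.4527 s or t = 10.47 s.
So the shell is at 23.24 m at t = 0.4527 s (rising) and t = 10.47 s (falling).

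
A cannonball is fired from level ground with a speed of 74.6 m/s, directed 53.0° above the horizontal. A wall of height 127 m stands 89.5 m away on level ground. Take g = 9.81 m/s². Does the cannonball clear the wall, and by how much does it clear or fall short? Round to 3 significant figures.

No — it falls 27.7 m short of clearing the wall.

v_x = 74.6 cos 53.0° = 44.90 m/s; v_y0 = 74.6 sin 53.0° = 59.58 m/s.
Time to reach the wall: t = 89.5 / 44.90 = 1.993 s.
Height at that point: y = 59.58×1.993 − 4.905×1.993² = 99.26 m.
That is 127 − 99.26 = 27.7 m below the top of the wall, so the cannonball does not clear it.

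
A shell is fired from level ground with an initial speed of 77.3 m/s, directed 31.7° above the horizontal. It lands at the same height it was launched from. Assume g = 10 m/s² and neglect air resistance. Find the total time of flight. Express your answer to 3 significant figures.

8.12 s

Vertical component: v_y = 77.3 sin 31.7° = 40.62 m/s.
For a projectile landing at launch height, time of flight is t = 2 v_y / g = 2 × 40.62 / 10 = 8.12 s.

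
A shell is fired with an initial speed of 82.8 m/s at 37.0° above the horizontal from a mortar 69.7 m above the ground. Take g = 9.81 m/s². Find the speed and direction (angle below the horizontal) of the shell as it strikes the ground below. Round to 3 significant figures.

v_x = 82.8 cos 37.0° = 66.13 m/s (constant).
|v_y| at impact = √((49.83)² + 2×9.81×69.7) = 62.05 m/s.
Speed = √(66.13² + 62.05²) = 90.7 m/s; angle = arctan(62.05/66.13) = 43.2° below horizontal.

90.7 m/s at 43.2° below the horizontal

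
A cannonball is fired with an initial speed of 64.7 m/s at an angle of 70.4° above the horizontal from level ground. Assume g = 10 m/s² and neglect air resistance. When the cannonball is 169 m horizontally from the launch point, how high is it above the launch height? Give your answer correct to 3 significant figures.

171 m

v_x = 64.7 cos 70.4° = 21.70 m/s, v_y0 = 64.7 sin 70.4° = 60.95 m/s.
Time to reach x = 169 m: t = x / v_x = 169 / 21.70 = 7.788 s.
y = v_y0 t − ½ g t² = 60.95×7.788 − 5.000×7.788² = 171 m.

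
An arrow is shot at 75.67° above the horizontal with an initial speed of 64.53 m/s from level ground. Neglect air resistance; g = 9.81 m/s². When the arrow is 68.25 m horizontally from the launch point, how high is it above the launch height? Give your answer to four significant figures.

v_x = 64.53 cos 75.67° = 15.972 m/s, v_y0 = 64.53 sin 75.67° = 62.522 m/s.
Time to reach x = 68.25 m: t = x / v_x = 68.25 / 15.972 = 4.2731 s.
y = v_y0 t − ½ g t² = 62.522×4.2731 − 4.905×4.2731² = 177.6 m.

177.6 m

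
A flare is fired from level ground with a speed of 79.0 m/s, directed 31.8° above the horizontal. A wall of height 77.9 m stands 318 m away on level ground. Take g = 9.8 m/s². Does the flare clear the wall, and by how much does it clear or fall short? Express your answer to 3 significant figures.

v_x = 79.0 cos 31.8° = 67.14 m/s; v_y0 = 79.0 sin 31.8° = 41.63 m/s.
Time to reach the wall: t = 318 / 67.14 = 4.736 s.
Height at that point: y = 41.63×4.736 − 4.900×4.736² = 87.25 m.
That is 87.25 − 77.9 = 9.35 m above the top of the wall, so the flare clears it.

Yes — it clears the wall by 9.35 m.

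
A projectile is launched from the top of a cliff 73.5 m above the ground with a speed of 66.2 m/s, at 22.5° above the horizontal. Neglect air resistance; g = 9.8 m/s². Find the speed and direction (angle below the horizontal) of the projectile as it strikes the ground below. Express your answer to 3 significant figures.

76.3 m/s at 36.7° below the horizontal

v_x = 66.2 cos 22.5° = 61.16 m/s (constant).
|v_y| at impact = √((25.33)² + 2×9.8×73.5) = 45.63 m/s.
Speed = √(61.16² + 45.63²) = 76.3 m/s; angle = arctan(45.63/61.16) = 36.7° below horizontal.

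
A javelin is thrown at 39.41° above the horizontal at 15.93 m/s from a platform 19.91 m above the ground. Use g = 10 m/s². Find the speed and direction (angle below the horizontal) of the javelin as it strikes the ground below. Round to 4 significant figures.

25.53 m/s at 61.18° below the horizontal

v_x = 15.93 cos 39.41° = 12.308 m/s (constant).
|v_y| at impact = √((10.113)² + 2×10×19.91) = 22.371 m/s.
Speed = √(12.308² + 22.371²) = 25.53 m/s; angle = arctan(22.371/12.308) = 61.18° below horizontal.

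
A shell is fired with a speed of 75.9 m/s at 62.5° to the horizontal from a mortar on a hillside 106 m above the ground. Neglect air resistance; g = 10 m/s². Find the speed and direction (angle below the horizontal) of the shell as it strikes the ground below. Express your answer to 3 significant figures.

88.8 m/s at 66.7° below the horizontal

v_x = 75.9 cos 62.5° = 35.05 m/s (constant).
|v_y| at impact = √((67.32)² + 2×10×106) = 81.56 m/s.
Speed = √(35.05² + 81.56²) = 88.8 m/s; angle = arctan(81.56/35.05) = 66.7° below horizontal.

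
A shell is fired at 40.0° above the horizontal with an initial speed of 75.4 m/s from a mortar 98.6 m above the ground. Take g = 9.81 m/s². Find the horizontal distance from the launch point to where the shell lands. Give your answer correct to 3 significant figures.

Components: v_x = 75.4 cos 40.0° = 57.76 m/s, v_y = 75.4 sin 40.0° = 48.47 m/s.
Vertical: 0 = 98.6 + 48.47 t − ½(9.81) t² ⇒ 4.905 t² − 48.47 t − 98.6 = 0.
t = [48.47 + √(2349 + 1935)] / 9.810 = 11.61 s.
Horizontal: R = v_x · t = 57.76 × 11.61 = 671 m.

671 m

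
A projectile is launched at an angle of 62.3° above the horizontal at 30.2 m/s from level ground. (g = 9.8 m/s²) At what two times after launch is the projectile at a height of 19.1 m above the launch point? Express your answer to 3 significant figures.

0.845 s and 4.61 s

v_y0 = 30.2 sin 62.3° = 26.74 m/s.
Set y = v_y0 t − ½ g t² = 19.1: 4.900 t² − 26.74 t + 19.1 = 0.
t = [26.74 ± √(715.0 − 374.4)] / 9.8 = (26.74 ± 18.46) / 9.8, giving t = 0.845 s or t = 4.61 s.
So the projectile is at 19.1 m at t = 0.845 s (rising) and t = 4.61 s (falling).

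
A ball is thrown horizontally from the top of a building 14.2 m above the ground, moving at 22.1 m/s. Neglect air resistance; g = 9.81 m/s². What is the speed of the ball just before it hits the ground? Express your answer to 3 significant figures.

Fall time: t = √(2 × 14.2 / 9.81) = 1.701 s.
At impact: v_x = 22.1 m/s (unchanged), v_y = g t = 9.81 × 1.701 = 16.69 m/s.
Speed = √(v_x² + v_y²) = √(488.4 + 278.6) = 27.7 m/s.

27.7 m/s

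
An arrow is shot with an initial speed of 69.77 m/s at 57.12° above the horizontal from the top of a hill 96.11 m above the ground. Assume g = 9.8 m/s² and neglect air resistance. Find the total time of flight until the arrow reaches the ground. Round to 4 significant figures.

Vertical component: v_y = 69.77 sin 57.12° = 58.594 m/s.
Taking up as positive with launch at y = 96.11 m, landing at y = 0: 0 = 96.11 + 58.594 t − ½(9.8) t².
Solving 4.900 t² − 58.594 t − 96.11 = 0 gives t = [58.594 + √(58.594² + 4·4.900·96.11)] / 9.800 = 13.42 s.

13.42 s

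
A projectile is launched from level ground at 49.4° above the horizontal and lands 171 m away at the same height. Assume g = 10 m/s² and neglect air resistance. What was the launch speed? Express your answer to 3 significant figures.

41.6 m/s

On level ground, R = v₀² sin(2θ) / g, so v₀ = √(R g / sin 2θ).
sin(2 × 49.4°) = 0.9882.
v₀ = √(171 × 10 / 0.9882) = √1730 = 41.6 m/s.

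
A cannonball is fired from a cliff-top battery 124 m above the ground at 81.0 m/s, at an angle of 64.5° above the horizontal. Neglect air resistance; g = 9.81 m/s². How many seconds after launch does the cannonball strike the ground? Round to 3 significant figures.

Vertical component: v_y = 81.0 sin 64.5° = 73.11 m/s.
Taking up as positive with launch at y = 124 m, landing at y = 0: 0 = 124 + 73.11 t − ½(9.81) t².
Solving 4.905 t² − 73.11 t − 124 = 0 gives t = [73.11 + √(73.11² + 4·4.905·124)] / 9.810 = 16.4 s.

16.4 s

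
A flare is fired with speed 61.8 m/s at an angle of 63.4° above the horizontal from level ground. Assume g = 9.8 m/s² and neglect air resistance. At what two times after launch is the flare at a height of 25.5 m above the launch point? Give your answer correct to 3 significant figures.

0.482 s and 10.8 s

v_y0 = 61.8 sin 63.4° = 55.26 m/s.
Set y = v_y0 t − ½ g t² = 25.5: 4.900 t² − 55.26 t + 25.5 = 0.
t = [55.26 ± √(3054 − 499.8)] / 9.8 = (55.26 ± 50.54) / 9.8, giving t = 0.482 s or t = 10.8 s.
So the flare is at 25.5 m at t = 0.482 s (rising) and t = 10.8 s (falling).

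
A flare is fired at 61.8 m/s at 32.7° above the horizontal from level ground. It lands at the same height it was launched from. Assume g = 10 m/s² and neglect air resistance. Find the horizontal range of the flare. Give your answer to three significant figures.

Components: v_x = 61.8 cos 32.7° = 52.01 m/s, v_y = 61.8 sin 32.7° = 33.39 m/s.
Time of flight (same landing height): t = 2 v_y / g = 2 × 33.39 / 10 = 6.678 s.
Range: R = v_x · t = 52.01 × 6.678 = 347 m.

347 m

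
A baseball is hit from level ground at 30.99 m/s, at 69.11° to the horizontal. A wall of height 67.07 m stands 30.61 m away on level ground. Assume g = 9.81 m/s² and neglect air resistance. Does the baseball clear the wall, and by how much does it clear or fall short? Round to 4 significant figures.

v_x = 30.99 cos 69.11° = 11.050 m/s; v_y0 = 30.99 sin 69.11° = 28.953 m/s.
Time to reach the wall: t = 30.61 / 11.050 = 2.7701 s.
Height at that point: y = 28.953×2.7701 − 4.905×2.7701² = 42.564 m.
That is 67.07 − 42.564 = 24.51 m below the top of the wall, so the baseball does not clear it.

No — it falls 24.51 m short of clearing the wall.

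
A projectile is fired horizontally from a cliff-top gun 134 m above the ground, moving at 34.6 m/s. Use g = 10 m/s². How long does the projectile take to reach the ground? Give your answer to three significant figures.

The horizontal speed doesn't affect the fall. With v_y0 = 0, h = ½ g t².
t = √(2 × 134 / 10) = √26.80 = 5.18 s.

5.18 s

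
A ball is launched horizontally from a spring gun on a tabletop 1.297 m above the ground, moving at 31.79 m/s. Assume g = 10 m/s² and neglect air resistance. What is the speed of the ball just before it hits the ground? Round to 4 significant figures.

32.20 m/s

Fall time: t = √(2 × 1.297 / 10) = 0.50931 s.
At impact: v_x = 31.79 m/s (unchanged), v_y = g t = 10 × 0.50931 = 5.0931 m/s.
Speed = √(v_x² + v_y²) = √(1010.6 + 25.940) = 32.20 m/s.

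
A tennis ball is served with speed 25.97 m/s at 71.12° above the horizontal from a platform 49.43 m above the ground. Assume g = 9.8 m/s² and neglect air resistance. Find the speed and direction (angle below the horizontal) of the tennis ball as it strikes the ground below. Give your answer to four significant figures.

40.54 m/s at 78.04° below the horizontal

v_x = 25.97 cos 71.12° = 8.4036 m/s (constant).
|v_y| at impact = √((24.573)² + 2×9.8×49.43) = 39.657 m/s.
Speed = √(8.4036² + 39.657²) = 40.54 m/s; angle = arctan(39.657/8.4036) = 78.04° below horizontal.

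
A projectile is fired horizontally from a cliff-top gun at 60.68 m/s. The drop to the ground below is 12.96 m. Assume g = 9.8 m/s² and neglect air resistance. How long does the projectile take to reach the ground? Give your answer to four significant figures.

1.626 s

The horizontal speed doesn't affect the fall. With v_y0 = 0, h = ½ g t².
t = √(2 × 12.96 / 9.8) = √2.6449 = 1.626 s.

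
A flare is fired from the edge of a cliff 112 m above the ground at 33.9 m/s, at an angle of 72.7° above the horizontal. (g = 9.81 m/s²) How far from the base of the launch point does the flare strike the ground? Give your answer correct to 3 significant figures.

Components: v_x = 33.9 cos 72.7° = 10.08 m/s, v_y = 33.9 sin 72.7° = 32.37 m/s.
Vertical: 0 = 112 + 32.37 t − ½(9.81) t² ⇒ 4.905 t² − 32.37 t − 112 = 0.
t = [32.37 + √(1048 + 2197)] / 9.810 = 9.107 s.
Horizontal: R = v_x · t = 10.08 × 9.107 = 91.8 m.

91.8 m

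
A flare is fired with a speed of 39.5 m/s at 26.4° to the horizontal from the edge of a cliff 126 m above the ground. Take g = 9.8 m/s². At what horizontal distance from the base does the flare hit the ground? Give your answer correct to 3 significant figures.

254 m

Components: v_x = 39.5 cos 26.4° = 35.38 m/s, v_y = 39.5 sin 26.4° = 17.56 m/s.
Vertical: 0 = 126 + 17.56 t − ½(9.8) t² ⇒ 4.900 t² − 17.56 t − 126 = 0.
t = [17.56 + √(308.4 + 2470)] / 9.800 = 7.170 s.
Horizontal: R = v_x · t = 35.38 × 7.170 = 254 m.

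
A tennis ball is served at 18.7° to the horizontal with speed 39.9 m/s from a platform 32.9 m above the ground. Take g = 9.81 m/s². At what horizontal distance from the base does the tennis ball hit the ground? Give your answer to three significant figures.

159 m

Components: v_x = 39.9 cos 18.7° = 37.79 m/s, v_y = 39.9 sin 18.7° = 12.79 m/s.
Vertical: 0 = 32.9 + 12.79 t − ½(9.81) t² ⇒ 4.905 t² − 12.79 t − 32.9 = 0.
t = [12.79 + √(163.6 + 645.5)] / 9.810 = 4.203 s.
Horizontal: R = v_x · t = 37.79 × 4.203 = 159 m.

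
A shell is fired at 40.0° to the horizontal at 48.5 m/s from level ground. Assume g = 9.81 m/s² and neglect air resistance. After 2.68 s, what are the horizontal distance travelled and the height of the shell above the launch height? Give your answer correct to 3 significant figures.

x = 99.6 m, y = 48.3 m

v_x = 48.5 cos 40.0° = 37.15 m/s; v_y0 = 48.5 sin 40.0° = 31.18 m/s.
x = v_x t = 37.15 × 2.68 = 99.6 m.
y = v_y0 t − ½ g t² = 31.18×2.68 − 4.905×2.68² = 48.3 m.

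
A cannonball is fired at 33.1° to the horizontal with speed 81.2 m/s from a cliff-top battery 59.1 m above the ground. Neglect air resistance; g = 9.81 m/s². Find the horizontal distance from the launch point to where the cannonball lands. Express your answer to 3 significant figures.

695 m

Components: v_x = 81.2 cos 33.1° = 68.02 m/s, v_y = 81.2 sin 33.1° = 44.34 m/s.
Vertical: 0 = 59.1 + 44.34 t − ½(9.81) t² ⇒ 4.905 t² − 44.34 t − 59.1 = 0.
t = [44.34 + √(1966 + 1160)] / 9.810 = 10.22 s.
Horizontal: R = v_x · t = 68.02 × 10.22 = 695 m.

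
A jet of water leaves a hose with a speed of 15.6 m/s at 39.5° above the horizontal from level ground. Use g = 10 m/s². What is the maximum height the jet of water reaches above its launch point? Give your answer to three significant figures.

Vertical component of launch velocity: v_y = 15.6 sin 39.5° = 9.923 m/s.
At the highest point the vertical velocity is zero, so v_y² = 2 g h_max.
h_max = (9.923)² / (2 × 10) = 98.47 / 20.00 = 4.92 m.

4.92 m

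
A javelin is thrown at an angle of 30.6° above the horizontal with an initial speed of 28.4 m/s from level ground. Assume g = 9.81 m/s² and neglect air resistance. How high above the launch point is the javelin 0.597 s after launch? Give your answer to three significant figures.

v_y0 = 28.4 sin 30.6° = 14.46 m/s.
y(t) = v_y0 t − ½ g t² = 14.46×0.597 − 4.905×0.597² = 6.88 m.

6.88 m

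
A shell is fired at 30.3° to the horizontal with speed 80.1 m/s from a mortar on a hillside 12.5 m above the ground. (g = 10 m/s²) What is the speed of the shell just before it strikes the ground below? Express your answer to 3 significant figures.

v_x = 80.1 cos 30.3° = 69.16 m/s is unchanged throughout.
For the vertical component, v_y² = v_y0² + 2 g h = (40.41)² + 2×10×12.5 = 1883, so |v_y| = 43.39 m/s.
Impact speed = √(v_x² + v_y²) = √(4783 + 1883) = 81.6 m/s.

81.6 m/s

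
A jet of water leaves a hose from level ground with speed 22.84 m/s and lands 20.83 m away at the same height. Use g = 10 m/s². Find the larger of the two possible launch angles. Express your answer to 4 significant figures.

Level-ground range: R = v₀² sin(2θ)/g ⇒ sin 2θ = R g / v₀² = 20.83×10/22.84² = 0.3993.
2θ = arcsin(0.3993) = 23.534° or 180° − 23.534° = 156.466°.
So θ = 11.77° or θ = 78.23°.

78.23°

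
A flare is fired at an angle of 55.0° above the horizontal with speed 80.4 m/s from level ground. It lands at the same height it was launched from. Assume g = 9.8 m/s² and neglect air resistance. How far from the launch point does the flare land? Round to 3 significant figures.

Components: v_x = 80.4 cos 55.0° = 46.12 m/s, v_y = 80.4 sin 55.0° = 65.86 m/s.
Time of flight (same landing height): t = 2 v_y / g = 2 × 65.86 / 9.8 = 13.44 s.
Range: R = v_x · t = 46.12 × 13.44 = 620 m.

620 m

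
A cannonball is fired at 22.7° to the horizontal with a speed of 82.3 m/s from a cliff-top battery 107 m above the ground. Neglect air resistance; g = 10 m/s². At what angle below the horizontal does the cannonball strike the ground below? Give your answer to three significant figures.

36.5°

v_x = 82.3 cos 22.7° = 75.92 m/s.
At impact |v_y| = √(v_y0² + 2 g h) = √(31.76² + 2×10×107) = 56.11 m/s.
Angle below horizontal = arctan(|v_y| / v_x) = arctan(56.11 / 75.92) = 36.5°.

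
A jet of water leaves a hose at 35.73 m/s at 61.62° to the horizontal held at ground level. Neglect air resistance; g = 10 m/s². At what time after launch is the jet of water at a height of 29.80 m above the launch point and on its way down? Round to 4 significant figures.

v_y0 = 35.73 sin 61.62° = 31.436 m/s.
Set y = v_y0 t − ½ g t² = 29.80: 5.000 t² − 31.436 t + 29.80 = 0.
t = [31.436 ± √(988.22 − 596.00)] / 10 = (31.436 ± 19.805) / 10, giving t = 1.163 s or t = 5.124 s.
On the way down corresponds to the larger root: t = 5.124 s.

5.124 s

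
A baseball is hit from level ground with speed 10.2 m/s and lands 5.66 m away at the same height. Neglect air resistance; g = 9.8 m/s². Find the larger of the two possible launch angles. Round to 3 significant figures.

Level-ground range: R = v₀² sin(2θ)/g ⇒ sin 2θ = R g / v₀² = 5.66×9.8/10.2² = 0.5331.
2θ = arcsin(0.5331) = 32.22° or 180° − 32.22° = 147.78°.
So θ = 16.1° or θ = 73.9°.

73.9°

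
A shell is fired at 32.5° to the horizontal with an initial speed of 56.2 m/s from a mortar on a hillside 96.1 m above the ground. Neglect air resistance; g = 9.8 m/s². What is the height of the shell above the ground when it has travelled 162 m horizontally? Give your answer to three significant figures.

v_x = 56.2 cos 32.5° = 47.40 m/s, v_y0 = 56.2 sin 32.5° = 30.20 m/s.
Time to reach x = 162 m: t = x / v_x = 162 / 47.40 = 3.418 s.
y = 96.1 + v_y0 t − ½ g t² = 96.1 + 30.20×3.418 − 4.900×3.418² = 142 m.

142 m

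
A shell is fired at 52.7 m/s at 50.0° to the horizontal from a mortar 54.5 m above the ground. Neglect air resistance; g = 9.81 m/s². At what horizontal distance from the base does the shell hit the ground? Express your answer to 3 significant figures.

Components: v_x = 52.7 cos 50.0° = 33.87 m/s, v_y = 52.7 sin 50.0° = 40.37 m/s.
Vertical: 0 = 54.5 + 40.37 t − ½(9.81) t² ⇒ 4.905 t² − 40.37 t − 54.5 = 0.
t = [40.37 + √(1630 + 1069)] / 9.810 = 9.411 s.
Horizontal: R = v_x · t = 33.87 × 9.411 = 319 m.

319 m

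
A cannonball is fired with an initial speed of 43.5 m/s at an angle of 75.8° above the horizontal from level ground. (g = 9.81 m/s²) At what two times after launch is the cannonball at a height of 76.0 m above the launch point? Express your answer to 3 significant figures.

2.57 s and 6.03 s

v_y0 = 43.5 sin 75.8° = 42.17 m/s.
Set y = v_y0 t − ½ g t² = 76.0: 4.905 t² − 42.17 t + 76.0 = 0.
t = [42.17 ± √(1778 − 1491)] / 9.81 = (42.17 ± 16.94) / 9.81, giving t = 2.57 s or t = 6.03 s.
So the cannonball is at 76.0 m at t = 2.57 s (rising) and t = 6.03 s (falling).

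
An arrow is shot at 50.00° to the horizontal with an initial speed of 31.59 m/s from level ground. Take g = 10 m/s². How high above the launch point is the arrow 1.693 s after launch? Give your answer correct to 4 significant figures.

v_y0 = 31.59 sin 50.00° = 24.199 m/s.
y(t) = v_y0 t − ½ g t² = 24.199×1.693 − 5.000×1.693² = 26.64 m.

26.64 m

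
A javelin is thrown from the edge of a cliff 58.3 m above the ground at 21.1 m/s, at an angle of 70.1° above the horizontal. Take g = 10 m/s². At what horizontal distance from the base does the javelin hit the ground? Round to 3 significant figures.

42.6 m

Components: v_x = 21.1 cos 70.1° = 7.182 m/s, v_y = 21.1 sin 70.1° = 19.84 m/s.
Vertical: 0 = 58.3 + 19.84 t − ½(10) t² ⇒ 5.000 t² − 19.84 t − 58.3 = 0.
t = [19.84 + √(393.6 + 1166)] / 10.00 = 5.933 s.
Horizontal: R = v_x · t = 7.182 × 5.933 = 42.6 m.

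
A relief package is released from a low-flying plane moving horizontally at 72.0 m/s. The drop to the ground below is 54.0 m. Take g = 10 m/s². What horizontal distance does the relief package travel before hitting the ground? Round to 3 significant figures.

237 m

Initial vertical velocity is zero, so the fall time comes from h = ½ g t²: t = √(2 × 54.0 / 10) = 3.286 s.
Horizontal motion is uniform at 72.0 m/s, so x = 72.0 × 3.286 = 237 m.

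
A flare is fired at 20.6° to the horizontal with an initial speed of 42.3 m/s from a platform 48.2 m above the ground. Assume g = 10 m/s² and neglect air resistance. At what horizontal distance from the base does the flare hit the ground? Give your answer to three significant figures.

195 m

Components: v_x = 42.3 cos 20.6° = 39.60 m/s, v_y = 42.3 sin 20.6° = 14.88 m/s.
Vertical: 0 = 48.2 + 14.88 t − ½(10) t² ⇒ 5.000 t² − 14.88 t − 48.2 = 0.
t = [14.88 + √(221.4 + 964.0)] / 10.00 = 4.931 s.
Horizontal: R = v_x · t = 39.60 × 4.931 = 195 m.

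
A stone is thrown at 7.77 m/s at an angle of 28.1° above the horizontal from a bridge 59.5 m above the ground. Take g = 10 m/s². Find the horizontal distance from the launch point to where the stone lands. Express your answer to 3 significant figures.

Components: v_x = 7.77 cos 28.1° = 6.854 m/s, v_y = 7.77 sin 28.1° = 3.660 m/s.
Vertical: 0 = 59.5 + 3.660 t − ½(10) t² ⇒ 5.000 t² − 3.660 t − 59.5 = 0.
t = [3.660 + √(13.40 + 1190)] / 10.00 = 3.835 s.
Horizontal: R = v_x · t = 6.854 × 3.835 = 26.3 m.

26.3 m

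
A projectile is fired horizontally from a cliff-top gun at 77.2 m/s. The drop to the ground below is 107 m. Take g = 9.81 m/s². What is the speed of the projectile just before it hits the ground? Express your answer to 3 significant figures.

Fall time: t = √(2 × 107 / 9.81) = 4.671 s.
At impact: v_x = 77.2 m/s (unchanged), v_y = g t = 9.81 × 4.671 = 45.82 m/s.
Speed = √(v_x² + v_y²) = √(5960 + 2099) = 89.8 m/s.

89.8 m/s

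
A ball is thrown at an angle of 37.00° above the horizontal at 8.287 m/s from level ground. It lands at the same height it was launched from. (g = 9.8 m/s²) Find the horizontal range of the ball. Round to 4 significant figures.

6.736 m

Components: v_x = 8.287 cos 37.00° = 6.6183 m/s, v_y = 8.287 sin 37.00° = 4.9872 m/s.
Time of flight (same landing height): t = 2 v_y / g = 2 × 4.9872 / 9.8 = 1.0178 s.
Range: R = v_x · t = 6.6183 × 1.0178 = 6.736 m.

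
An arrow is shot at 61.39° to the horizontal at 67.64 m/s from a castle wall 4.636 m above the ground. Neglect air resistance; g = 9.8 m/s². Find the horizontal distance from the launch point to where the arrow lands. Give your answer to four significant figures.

395.0 m

Components: v_x = 67.64 cos 61.39° = 32.389 m/s, v_y = 67.64 sin 61.39° = 59.381 m/s.
Vertical: 0 = 4.636 + 59.381 t − ½(9.8) t² ⇒ 4.900 t² − 59.381 t − 4.636 = 0.
t = [59.381 + √(3526.1 + 90.866)] / 9.800 = 12.196 s.
Horizontal: R = v_x · t = 32.389 × 12.196 = 395.0 m.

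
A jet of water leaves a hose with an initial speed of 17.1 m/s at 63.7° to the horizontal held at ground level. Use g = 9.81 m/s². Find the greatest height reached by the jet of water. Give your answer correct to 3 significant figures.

Vertical component of launch velocity: v_y = 17.1 sin 63.7° = 15.33 m/s.
At the highest point the vertical velocity is zero, so v_y² = 2 g h_max.
h_max = (15.33)² / (2 × 9.81) = 235.0 / 19.62 = 12.0 m.

12.0 m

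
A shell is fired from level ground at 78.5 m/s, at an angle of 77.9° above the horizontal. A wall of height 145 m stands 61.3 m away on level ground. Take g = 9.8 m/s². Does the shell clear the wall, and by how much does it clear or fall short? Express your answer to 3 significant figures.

v_x = 78.5 cos 77.9° = 16.46 m/s; v_y0 = 78.5 sin 77.9° = 76.76 m/s.
Time to reach the wall: t = 61.3 / 16.46 = 3.724 s.
Height at that point: y = 76.76×3.724 − 4.900×3.724² = 217.9 m.
That is 217.9 − 145 = 72.9 m above the top of the wall, so the shell clears it.

Yes — it clears the wall by 72.9 m.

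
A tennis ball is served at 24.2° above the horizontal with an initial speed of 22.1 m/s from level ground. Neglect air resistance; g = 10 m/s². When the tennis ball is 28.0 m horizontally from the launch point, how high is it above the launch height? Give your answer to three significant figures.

v_x = 22.1 cos 24.2° = 20.16 m/s, v_y0 = 22.1 sin 24.2° = 9.059 m/s.
Time to reach x = 28.0 m: t = x / v_x = 28.0 / 20.16 = 1.389 s.
y = v_y0 t − ½ g t² = 9.059×1.389 − 5.000×1.389² = 2.94 m.

2.94 m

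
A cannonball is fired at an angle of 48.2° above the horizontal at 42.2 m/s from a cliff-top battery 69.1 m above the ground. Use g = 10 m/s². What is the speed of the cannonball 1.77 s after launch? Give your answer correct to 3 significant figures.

v_x = 42.2 cos 48.2° = 28.13 m/s (constant).
v_y(t) = 42.2 sin 48.2° − g t = 31.46 − 10 × 1.77 = 13.76 m/s.
Speed = √(v_x² + v_y²) = √(791.3 + 189.3) = 31.3 m/s.

31.3 m/s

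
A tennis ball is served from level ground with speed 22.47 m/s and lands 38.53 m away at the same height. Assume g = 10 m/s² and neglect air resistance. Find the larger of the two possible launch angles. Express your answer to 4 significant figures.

Level-ground range: R = v₀² sin(2θ)/g ⇒ sin 2θ = R g / v₀² = 38.53×10/22.47² = 0.7631.
2θ = arcsin(0.7631) = 49.738° or 180° − 49.738° = 130.262°.
So θ = 24.87° or θ = 65.13°.

65.13°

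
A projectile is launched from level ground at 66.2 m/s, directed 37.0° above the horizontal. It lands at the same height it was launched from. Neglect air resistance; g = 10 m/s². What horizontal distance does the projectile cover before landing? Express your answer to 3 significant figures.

421 m

Components: v_x = 66.2 cos 37.0° = 52.87 m/s, v_y = 66.2 sin 37.0° = 39.84 m/s.
Time of flight (same landing height): t = 2 v_y / g = 2 × 39.84 / 10 = 7.968 s.
Range: R = v_x · t = 52.87 × 7.968 = 421 m.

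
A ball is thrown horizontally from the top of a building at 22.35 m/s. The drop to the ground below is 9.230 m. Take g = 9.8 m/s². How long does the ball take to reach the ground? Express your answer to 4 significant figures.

The horizontal speed doesn't affect the fall. With v_y0 = 0, h = ½ g t².
t = √(2 × 9.230 / 9.8) = √1.8837 = 1.372 s.

1.372 s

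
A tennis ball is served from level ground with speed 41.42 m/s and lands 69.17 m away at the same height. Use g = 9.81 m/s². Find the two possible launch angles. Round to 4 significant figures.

Level-ground range: R = v₀² sin(2θ)/g ⇒ sin 2θ = R g / v₀² = 69.17×9.81/41.42² = 0.3955.
2θ = arcsin(0.3955) = 23.297° or 180° − 23.297° = 156.703°.
So θ = 11.65° or θ = 78.35°.

11.65° and 78.35°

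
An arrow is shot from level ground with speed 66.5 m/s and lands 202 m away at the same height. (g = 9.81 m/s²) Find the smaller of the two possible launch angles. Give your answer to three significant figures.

Level-ground range: R = v₀² sin(2θ)/g ⇒ sin 2θ = R g / v₀² = 202×9.81/66.5² = 0.4481.
2θ = arcsin(0.4481) = 26.62° or 180° − 26.62° = 153.38°.
So θ = 13.3° or θ = 76.7°.

13.3°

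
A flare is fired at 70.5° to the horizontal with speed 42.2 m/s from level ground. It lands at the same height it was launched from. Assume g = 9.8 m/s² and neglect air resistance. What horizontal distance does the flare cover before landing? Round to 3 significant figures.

114 m

Components: v_x = 42.2 cos 70.5° = 14.09 m/s, v_y = 42.2 sin 70.5° = 39.78 m/s.
Time of flight (same landing height): t = 2 v_y / g = 2 × 39.78 / 9.8 = 8.118 s.
Range: R = v_x · t = 14.09 × 8.118 = 114 m.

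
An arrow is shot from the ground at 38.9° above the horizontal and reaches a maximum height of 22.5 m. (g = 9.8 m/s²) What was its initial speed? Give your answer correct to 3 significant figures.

33.4 m/s

At maximum height v_y = 0, so (v₀ sin θ)² = 2 g H.
v₀ sin 38.9° = √(2 × 9.8 × 22.5) = 21.00 m/s.
v₀ = 21.00 / sin 38.9° = 21.00 / 0.6280 = 33.4 m/s.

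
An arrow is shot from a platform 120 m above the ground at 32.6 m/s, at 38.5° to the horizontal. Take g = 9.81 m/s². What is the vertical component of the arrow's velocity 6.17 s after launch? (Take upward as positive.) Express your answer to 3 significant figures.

-40.2 m/s

Initial vertical component: v_y0 = 32.6 sin 38.5° = 20.29 m/s.
v_y(t) = v_y0 − g t = 20.29 − 9.81 × 6.17 = -40.2 m/s.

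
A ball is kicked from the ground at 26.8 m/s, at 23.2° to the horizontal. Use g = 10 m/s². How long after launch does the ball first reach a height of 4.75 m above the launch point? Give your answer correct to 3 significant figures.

0.650 s

v_y0 = 26.8 sin 23.2° = 10.56 m/s.
Set y = v_y0 t − ½ g t² = 4.75: 5.000 t² − 10.56 t + 4.75 = 0.
t = [10.56 ± √(111.5 − 95.00)] / 10 = (10.56 ± 4.062) / 10, giving t = 0.650 s or t = 1.46 s.
The ball is on the way up at the first time, so t = 0.650 s.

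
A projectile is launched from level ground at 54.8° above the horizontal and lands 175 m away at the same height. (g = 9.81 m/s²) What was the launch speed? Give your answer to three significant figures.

On level ground, R = v₀² sin(2θ) / g, so v₀ = √(R g / sin 2θ).
sin(2 × 54.8°) = 0.9421.
v₀ = √(175 × 9.81 / 0.9421) = √1822 = 42.7 m/s.

42.7 m/s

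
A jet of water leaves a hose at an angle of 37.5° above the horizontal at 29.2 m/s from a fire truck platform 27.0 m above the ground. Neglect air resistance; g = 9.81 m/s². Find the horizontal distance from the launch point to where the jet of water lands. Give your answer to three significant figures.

111 m

Components: v_x = 29.2 cos 37.5° = 23.17 m/s, v_y = 29.2 sin 37.5° = 17.78 m/s.
Vertical: 0 = 27.0 + 17.78 t − ½(9.81) t² ⇒ 4.905 t² − 17.78 t − 27.0 = 0.
t = [17.78 + √(316.1 + 529.7)] / 9.810 = 4.777 s.
Horizontal: R = v_x · t = 23.17 × 4.777 = 111 m.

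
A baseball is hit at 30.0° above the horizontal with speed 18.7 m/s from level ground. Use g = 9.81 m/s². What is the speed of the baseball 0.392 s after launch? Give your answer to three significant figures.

v_x = 18.7 cos 30.0° = 16.19 m/s (constant).
v_y(t) = 18.7 sin 30.0° − g t = 9.350 − 9.81 × 0.392 = 5.504 m/s.
Speed = √(v_x² + v_y²) = √(262.1 + 30.29) = 17.1 m/s.

17.1 m/s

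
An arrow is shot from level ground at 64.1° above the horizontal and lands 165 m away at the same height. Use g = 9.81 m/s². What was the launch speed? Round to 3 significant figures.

45.4 m/s

On level ground, R = v₀² sin(2θ) / g, so v₀ = √(R g / sin 2θ).
sin(2 × 64.1°) = 0.7859.
v₀ = √(165 × 9.81 / 0.7859) = √2060 = 45.4 m/s.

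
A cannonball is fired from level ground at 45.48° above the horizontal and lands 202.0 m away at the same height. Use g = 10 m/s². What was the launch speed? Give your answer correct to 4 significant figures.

On level ground, R = v₀² sin(2θ) / g, so v₀ = √(R g / sin 2θ).
sin(2 × 45.48°) = 0.9999.
v₀ = √(202.0 × 10 / 0.9999) = √2020.2 = 44.95 m/s.

44.95 m/s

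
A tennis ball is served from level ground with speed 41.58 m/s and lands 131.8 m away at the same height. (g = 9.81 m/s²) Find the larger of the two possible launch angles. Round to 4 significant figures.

65.80°

Level-ground range: R = v₀² sin(2θ)/g ⇒ sin 2θ = R g / v₀² = 131.8×9.81/41.58² = 0.7479.
2θ = arcsin(0.7479) = 48.409° or 180° − 48.409° = 131.591°.
So θ = 24.20° or θ = 65.80°.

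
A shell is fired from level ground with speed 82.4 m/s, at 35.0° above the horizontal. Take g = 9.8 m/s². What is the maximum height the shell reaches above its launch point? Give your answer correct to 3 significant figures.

114 m

Vertical component of launch velocity: v_y = 82.4 sin 35.0° = 47.26 m/s.
At the highest point the vertical velocity is zero, so v_y² = 2 g h_max.
h_max = (47.26)² / (2 × 9.8) = 2234 / 19.60 = 114 m.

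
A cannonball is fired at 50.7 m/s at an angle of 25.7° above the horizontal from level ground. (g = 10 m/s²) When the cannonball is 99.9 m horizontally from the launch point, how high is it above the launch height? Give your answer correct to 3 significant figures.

24.2 m

v_x = 50.7 cos 25.7° = 45.68 m/s, v_y0 = 50.7 sin 25.7° = 21.99 m/s.
Time to reach x = 99.9 m: t = x / v_x = 99.9 / 45.68 = 2.187 s.
y = v_y0 t − ½ g t² = 21.99×2.187 − 5.000×2.187² = 24.2 m.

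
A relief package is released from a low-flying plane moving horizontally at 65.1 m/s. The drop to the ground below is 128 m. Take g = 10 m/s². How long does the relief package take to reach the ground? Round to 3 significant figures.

The horizontal speed doesn't affect the fall. With v_y0 = 0, h = ½ g t².
t = √(2 × 128 / 10) = √25.60 = 5.06 s.

5.06 s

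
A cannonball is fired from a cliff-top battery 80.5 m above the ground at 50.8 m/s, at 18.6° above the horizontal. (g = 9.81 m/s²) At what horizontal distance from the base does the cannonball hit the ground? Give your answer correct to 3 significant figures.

Components: v_x = 50.8 cos 18.6° = 48.15 m/s, v_y = 50.8 sin 18.6° = 16.20 m/s.
Vertical: 0 = 80.5 + 16.20 t − ½(9.81) t² ⇒ 4.905 t² − 16.20 t − 80.5 = 0.
t = [16.20 + √(262.4 + 1579)] / 9.810 = 6.026 s.
Horizontal: R = v_x · t = 48.15 × 6.026 = 290 m.

290 m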